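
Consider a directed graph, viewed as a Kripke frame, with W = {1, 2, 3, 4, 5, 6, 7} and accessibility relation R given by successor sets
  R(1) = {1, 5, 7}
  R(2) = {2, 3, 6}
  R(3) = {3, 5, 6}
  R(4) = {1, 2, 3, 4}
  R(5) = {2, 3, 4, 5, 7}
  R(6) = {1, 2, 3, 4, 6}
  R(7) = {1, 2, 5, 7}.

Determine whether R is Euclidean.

No

Euclidean: no — 3 R 5 and 3 R 6, but not 5 R 6.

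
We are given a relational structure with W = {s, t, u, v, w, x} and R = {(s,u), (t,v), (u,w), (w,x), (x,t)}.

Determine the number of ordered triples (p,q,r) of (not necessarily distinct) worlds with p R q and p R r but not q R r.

Enumerating: (s,u,u), (t,v,v), (u,w,w), (w,x,x), (x,t,t).

5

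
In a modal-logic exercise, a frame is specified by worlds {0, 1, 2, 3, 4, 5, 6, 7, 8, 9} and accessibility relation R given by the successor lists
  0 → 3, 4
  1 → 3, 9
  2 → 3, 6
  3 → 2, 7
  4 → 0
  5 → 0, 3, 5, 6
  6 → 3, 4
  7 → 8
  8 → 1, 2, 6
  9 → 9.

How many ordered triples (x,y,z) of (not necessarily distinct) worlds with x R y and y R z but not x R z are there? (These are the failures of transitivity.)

Enumerating: (0,3,2), (0,3,7), (0,4,0), (1,3,2), (1,3,7), (2,3,2), (2,3,7), (2,6,4), (3,2,3), (3,2,6), (3,7,8), (4,0,3), … and 16 more.
Total: 28.

28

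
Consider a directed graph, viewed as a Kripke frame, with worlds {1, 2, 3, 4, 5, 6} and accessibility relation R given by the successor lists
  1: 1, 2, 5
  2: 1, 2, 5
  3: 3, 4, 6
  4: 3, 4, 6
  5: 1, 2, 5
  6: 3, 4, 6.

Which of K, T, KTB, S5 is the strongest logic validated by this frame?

Reflexive (axiom T): yes — every world is R-related to itself.
Symmetric (axiom B): yes — every pair in R has its reverse in R.
Euclidean (axiom 5): yes — any two successors of a common world are R-related.
So F validates K, T, KTB, S5. The strongest is S5.

S5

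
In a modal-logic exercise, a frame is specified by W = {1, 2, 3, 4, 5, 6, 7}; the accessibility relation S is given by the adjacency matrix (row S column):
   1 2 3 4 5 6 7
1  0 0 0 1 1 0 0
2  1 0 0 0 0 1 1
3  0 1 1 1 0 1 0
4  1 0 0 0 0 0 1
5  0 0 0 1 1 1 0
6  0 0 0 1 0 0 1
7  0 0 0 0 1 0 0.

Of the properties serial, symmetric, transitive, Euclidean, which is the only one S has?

serial

Serial: yes — every world has a successor (e.g. 1 S 4).
Symmetric: no — 1 S 5 but not 5 S 1.
Transitive: no — 1 S 4 and 4 S 7, but not 1 S 7.
Euclidean: no — 1 S 4 and 1 S 5, but not 4 S 5.
Only serial holds.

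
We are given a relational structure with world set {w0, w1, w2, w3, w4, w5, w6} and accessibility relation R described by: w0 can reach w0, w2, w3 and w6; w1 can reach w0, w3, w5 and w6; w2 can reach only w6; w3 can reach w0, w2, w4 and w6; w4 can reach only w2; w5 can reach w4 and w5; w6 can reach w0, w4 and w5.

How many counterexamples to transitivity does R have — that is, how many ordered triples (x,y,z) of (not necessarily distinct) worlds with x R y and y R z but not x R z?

19

Enumerating: (w0,w3,w4), (w0,w6,w4), (w0,w6,w5), (w1,w0,w2), (w1,w3,w2), (w1,w3,w4), (w1,w5,w4), (w1,w6,w4), (w2,w6,w0), (w2,w6,w4), (w2,w6,w5), (w3,w0,w3), … and 7 more.
Total: 19.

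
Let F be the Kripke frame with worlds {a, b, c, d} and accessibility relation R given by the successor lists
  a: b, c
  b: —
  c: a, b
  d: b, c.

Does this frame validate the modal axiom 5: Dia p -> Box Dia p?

The schema 5 characterises exactly the Euclidean frames.
Euclidean: no — a R b and a R c, but not b R c.

No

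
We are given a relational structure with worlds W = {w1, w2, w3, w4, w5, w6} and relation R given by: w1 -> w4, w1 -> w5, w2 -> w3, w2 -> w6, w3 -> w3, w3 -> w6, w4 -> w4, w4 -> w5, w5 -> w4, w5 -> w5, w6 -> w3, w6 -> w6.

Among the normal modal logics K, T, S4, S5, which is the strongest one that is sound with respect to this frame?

K

Reflexive (axiom T): no — w1 is not related to itself.
Transitive (axiom 4): yes — every two-step R-path is closed by a direct edge.
Euclidean (axiom 5): yes — any two successors of a common world are R-related.
So F validates K; T would additionally require R to be reflexive. The strongest is K.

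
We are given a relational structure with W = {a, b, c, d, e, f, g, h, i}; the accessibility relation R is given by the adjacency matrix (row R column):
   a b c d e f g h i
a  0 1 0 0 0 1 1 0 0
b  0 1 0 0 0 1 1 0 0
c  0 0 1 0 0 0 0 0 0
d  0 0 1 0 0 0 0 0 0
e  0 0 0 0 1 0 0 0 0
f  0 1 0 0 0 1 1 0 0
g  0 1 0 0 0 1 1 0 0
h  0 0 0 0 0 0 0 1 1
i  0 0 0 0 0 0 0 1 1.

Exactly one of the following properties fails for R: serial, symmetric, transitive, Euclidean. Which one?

symmetric

Serial: yes — every world has a successor (e.g. a R b).
Symmetric: no — a R b but not b R a.
Transitive: yes — every two-step R-path is closed by a direct edge.
Euclidean: yes — any two successors of a common world are R-related.
Only symmetric fails.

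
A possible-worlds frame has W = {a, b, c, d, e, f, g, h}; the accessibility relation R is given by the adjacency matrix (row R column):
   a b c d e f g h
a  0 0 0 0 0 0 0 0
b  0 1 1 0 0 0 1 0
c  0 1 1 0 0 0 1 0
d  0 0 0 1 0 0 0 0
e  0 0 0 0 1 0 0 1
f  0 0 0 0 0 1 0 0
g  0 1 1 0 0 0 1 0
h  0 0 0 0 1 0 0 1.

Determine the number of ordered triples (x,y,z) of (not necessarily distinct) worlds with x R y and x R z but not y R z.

R is Euclidean; there are no such tuples.

0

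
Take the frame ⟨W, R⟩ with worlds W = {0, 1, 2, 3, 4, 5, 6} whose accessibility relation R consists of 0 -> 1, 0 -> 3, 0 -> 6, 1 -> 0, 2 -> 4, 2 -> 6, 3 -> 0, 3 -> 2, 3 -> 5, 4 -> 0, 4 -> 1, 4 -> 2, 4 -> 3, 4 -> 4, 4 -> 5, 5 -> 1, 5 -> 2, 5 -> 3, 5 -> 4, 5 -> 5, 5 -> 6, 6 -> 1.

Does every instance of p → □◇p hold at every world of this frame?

Axiom B corresponds to the accessibility relation being symmetric.
Symmetric: no — 0 R 6 but not 6 R 0.

No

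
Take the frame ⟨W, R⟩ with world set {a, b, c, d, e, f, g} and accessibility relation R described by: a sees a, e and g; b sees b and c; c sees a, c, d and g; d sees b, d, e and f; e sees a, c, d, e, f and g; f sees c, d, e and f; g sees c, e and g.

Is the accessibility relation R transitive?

No

Transitive: no — a R e and e R c, but not a R c.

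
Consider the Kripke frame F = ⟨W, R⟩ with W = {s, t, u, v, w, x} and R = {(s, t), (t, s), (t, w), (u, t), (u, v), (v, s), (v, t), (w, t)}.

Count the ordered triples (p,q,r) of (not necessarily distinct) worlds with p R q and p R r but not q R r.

Enumerating: (s,t,t), (t,s,s), (t,s,w), (t,w,s), (t,w,w), (u,t,t), (u,t,v), (u,v,v), (v,s,s), (v,t,t), (w,t,t).

11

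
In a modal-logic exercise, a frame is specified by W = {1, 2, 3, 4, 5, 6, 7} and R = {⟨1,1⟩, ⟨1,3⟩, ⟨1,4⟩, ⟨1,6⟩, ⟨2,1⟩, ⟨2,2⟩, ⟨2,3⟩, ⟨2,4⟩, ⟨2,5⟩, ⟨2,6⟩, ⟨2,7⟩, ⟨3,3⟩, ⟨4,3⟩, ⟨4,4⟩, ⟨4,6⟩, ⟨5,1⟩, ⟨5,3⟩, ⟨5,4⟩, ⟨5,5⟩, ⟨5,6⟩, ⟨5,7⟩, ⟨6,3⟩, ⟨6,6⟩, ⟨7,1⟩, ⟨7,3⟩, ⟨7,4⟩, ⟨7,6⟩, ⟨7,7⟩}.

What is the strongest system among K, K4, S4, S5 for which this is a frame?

S4

Transitive (axiom 4): yes — every two-step R-path is closed by a direct edge.
Reflexive (axiom T): yes — every world is R-related to itself.
Euclidean (axiom 5): no — 1 R 3 and 1 R 4, but not 3 R 4.
So F validates K, K4, S4; S5 would additionally require R to be Euclidean. The strongest is S4.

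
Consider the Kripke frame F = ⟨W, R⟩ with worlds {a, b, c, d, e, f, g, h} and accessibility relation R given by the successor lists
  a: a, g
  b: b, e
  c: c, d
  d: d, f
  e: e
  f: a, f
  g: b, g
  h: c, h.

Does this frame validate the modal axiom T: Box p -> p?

Yes

The schema T characterises exactly the reflexive frames.
Reflexive: yes — every world is R-related to itself.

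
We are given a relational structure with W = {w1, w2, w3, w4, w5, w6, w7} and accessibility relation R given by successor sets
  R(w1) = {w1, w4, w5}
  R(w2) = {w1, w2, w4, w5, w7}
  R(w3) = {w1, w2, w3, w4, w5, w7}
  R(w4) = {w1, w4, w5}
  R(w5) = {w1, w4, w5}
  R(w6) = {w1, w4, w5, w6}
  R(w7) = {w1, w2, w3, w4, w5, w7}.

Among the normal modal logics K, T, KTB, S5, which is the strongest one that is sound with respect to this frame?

Reflexive (axiom T): yes — every world is R-related to itself.
Symmetric (axiom B): no — w2 R w1 but not w1 R w2.
Euclidean (axiom 5): no — w2 R w1 and w2 R w7, but not w1 R w7.
So F validates K, T; KTB would additionally require R to be symmetric. The strongest is T.

T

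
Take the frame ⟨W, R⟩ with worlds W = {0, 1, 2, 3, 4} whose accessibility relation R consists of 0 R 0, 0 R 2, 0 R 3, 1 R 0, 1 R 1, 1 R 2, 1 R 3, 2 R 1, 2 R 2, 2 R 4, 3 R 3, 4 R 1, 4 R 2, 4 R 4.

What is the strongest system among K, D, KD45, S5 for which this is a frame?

Serial (axiom D): yes — every world has a successor (e.g. 0 R 0).
Euclidean (axiom 5): no — 0 R 2 and 0 R 3, but not 2 R 3.
Transitive (axiom 4): no — 0 R 2 and 2 R 1, but not 0 R 1.
Reflexive (axiom T): yes — every world is R-related to itself.
So F validates K, D; KD45 would additionally require R to be Euclidean and transitive. The strongest is D.

D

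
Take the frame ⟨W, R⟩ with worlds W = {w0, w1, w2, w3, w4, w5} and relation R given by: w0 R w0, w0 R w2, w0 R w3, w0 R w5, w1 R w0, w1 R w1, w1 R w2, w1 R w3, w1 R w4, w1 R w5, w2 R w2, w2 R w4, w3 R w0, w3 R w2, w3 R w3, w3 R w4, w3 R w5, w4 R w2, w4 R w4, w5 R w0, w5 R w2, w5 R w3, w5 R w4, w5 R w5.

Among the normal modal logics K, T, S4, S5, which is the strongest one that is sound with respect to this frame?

T

Reflexive (axiom T): yes — every world is R-related to itself.
Transitive (axiom 4): no — w0 R w2 and w2 R w4, but not w0 R w4.
Euclidean (axiom 5): no — w0 R w2 and w0 R w3, but not w2 R w3.
So F validates K, T; S4 would additionally require R to be transitive. The strongest is T.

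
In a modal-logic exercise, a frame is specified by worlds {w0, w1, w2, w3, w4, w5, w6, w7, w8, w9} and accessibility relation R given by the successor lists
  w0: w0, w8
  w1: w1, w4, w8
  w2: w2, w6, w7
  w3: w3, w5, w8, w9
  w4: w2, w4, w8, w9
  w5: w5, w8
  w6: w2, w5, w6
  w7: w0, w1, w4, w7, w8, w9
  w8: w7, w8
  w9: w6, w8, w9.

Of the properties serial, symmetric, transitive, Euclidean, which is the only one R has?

Serial: yes — every world has a successor (e.g. w0 R w0).
Symmetric: no — w0 R w8 but not w8 R w0.
Transitive: no — w0 R w8 and w8 R w7, but not w0 R w7.
Euclidean: no — w1 R w8 and w1 R w4, but not w8 R w4.
Only serial holds.

serial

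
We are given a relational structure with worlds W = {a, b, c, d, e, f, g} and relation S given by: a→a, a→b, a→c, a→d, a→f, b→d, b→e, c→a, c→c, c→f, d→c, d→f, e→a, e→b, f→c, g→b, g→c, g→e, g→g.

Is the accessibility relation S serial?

Yes

Serial: yes — every world has a successor (e.g. a S a).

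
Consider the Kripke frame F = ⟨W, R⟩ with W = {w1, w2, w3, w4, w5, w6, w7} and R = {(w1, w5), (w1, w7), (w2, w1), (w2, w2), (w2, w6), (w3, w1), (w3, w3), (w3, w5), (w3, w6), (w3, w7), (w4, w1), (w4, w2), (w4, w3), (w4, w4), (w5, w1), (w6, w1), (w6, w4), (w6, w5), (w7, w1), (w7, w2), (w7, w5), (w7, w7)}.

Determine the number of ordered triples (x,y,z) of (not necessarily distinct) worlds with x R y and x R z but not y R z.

40

Enumerating: (w1,w5,w5), (w1,w5,w7), (w2,w1,w1), (w2,w1,w2), (w2,w1,w6), (w2,w6,w2), (w2,w6,w6), (w3,w1,w1), (w3,w1,w3), (w3,w1,w6), (w3,w5,w3), (w3,w5,w5), … and 28 more.
Total: 40.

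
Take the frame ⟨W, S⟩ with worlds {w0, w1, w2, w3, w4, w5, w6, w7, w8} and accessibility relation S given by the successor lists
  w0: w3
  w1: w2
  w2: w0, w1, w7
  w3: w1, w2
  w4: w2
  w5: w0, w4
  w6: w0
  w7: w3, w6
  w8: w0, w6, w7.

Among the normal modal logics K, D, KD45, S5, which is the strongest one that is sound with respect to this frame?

Serial (axiom D): yes — every world has a successor (e.g. w0 S w3).
Euclidean (axiom 5): no — w2 S w0 and w2 S w1, but not w0 S w1.
Transitive (axiom 4): no — w0 S w3 and w3 S w1, but not w0 S w1.
Reflexive (axiom T): no — w0 is not related to itself.
So F validates K, D; KD45 would additionally require S to be Euclidean and transitive. The strongest is D.

D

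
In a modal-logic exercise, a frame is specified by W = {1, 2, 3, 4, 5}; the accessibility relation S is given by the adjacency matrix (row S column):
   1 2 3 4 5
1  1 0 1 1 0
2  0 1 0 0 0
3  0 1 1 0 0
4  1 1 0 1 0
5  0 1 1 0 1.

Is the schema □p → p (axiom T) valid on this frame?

Axiom T corresponds to the accessibility relation being reflexive.
Reflexive: yes — every world is S-related to itself.

Yes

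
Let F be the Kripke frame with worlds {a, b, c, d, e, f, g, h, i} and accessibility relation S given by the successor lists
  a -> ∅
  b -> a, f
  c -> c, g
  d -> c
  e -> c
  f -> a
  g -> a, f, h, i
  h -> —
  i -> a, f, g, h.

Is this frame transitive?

No

Transitive: no — c S g and g S a, but not c S a.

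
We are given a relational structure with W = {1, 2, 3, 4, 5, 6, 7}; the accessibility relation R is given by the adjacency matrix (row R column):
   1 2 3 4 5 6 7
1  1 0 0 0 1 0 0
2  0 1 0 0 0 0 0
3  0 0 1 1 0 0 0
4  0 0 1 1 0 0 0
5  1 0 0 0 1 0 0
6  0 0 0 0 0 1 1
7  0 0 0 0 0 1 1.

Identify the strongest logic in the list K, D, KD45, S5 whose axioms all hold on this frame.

S5

Serial (axiom D): yes — every world has a successor (e.g. 1 R 1).
Euclidean (axiom 5): yes — any two successors of a common world are R-related.
Transitive (axiom 4): yes — every two-step R-path is closed by a direct edge.
Reflexive (axiom T): yes — every world is R-related to itself.
So F validates K, D, KD45, S5. The strongest is S5.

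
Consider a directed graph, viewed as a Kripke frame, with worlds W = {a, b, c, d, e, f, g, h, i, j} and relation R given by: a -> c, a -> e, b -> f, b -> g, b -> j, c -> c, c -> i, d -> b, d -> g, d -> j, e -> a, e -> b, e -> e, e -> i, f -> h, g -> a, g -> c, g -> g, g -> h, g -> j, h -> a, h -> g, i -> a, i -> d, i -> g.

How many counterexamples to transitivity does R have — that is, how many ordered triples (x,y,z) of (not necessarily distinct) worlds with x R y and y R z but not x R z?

Enumerating: (a,c,i), (a,e,a), (a,e,b), (a,e,i), (b,f,h), (b,g,a), (b,g,c), (b,g,h), (c,i,a), (c,i,d), (c,i,g), (d,b,f), … and 25 more.
Total: 37.

37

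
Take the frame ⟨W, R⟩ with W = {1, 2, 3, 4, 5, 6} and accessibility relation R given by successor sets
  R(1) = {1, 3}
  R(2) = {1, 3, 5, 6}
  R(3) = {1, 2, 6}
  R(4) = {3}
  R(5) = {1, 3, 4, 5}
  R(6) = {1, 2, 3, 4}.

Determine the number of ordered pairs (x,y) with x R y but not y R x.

Enumerating: (2,1), (2,5), (4,3), (5,1), (5,3), (5,4), (6,1), (6,4).

8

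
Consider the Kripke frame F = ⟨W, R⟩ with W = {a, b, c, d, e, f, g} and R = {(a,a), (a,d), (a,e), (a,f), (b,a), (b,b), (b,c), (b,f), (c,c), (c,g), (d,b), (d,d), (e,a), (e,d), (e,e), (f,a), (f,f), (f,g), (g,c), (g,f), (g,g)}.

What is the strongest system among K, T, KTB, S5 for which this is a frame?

Reflexive (axiom T): yes — every world is R-related to itself.
Symmetric (axiom B): no — a R d but not d R a.
Euclidean (axiom 5): no — a R d and a R e, but not d R e.
So F validates K, T; KTB would additionally require R to be symmetric. The strongest is T.

T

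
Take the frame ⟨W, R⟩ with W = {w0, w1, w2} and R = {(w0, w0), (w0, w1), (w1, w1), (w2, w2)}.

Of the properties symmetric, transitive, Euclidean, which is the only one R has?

transitive

Symmetric: no — w0 R w1 but not w1 R w0.
Transitive: yes — every two-step R-path is closed by a direct edge.
Euclidean: no — w0 R w1 and w0 R w0, but not w1 R w0.
Only transitive holds.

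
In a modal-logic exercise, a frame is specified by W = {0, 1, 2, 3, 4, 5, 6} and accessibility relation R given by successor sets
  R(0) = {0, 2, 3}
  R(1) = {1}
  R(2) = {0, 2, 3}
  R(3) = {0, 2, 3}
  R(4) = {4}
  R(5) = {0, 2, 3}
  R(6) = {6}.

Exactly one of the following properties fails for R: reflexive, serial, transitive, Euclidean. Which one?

Reflexive: no — 5 is not related to itself.
Serial: yes — every world has a successor (e.g. 0 R 0).
Transitive: yes — every two-step R-path is closed by a direct edge.
Euclidean: yes — any two successors of a common world are R-related.
Only reflexive fails.

reflexive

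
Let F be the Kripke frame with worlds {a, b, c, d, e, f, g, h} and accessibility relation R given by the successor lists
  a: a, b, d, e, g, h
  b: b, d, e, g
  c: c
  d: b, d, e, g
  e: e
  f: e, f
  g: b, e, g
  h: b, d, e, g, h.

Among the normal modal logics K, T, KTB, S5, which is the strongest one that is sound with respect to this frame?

T

Reflexive (axiom T): yes — every world is R-related to itself.
Symmetric (axiom B): no — a R b but not b R a.
Euclidean (axiom 5): no — a R b and a R h, but not b R h.
So F validates K, T; KTB would additionally require R to be symmetric. The strongest is T.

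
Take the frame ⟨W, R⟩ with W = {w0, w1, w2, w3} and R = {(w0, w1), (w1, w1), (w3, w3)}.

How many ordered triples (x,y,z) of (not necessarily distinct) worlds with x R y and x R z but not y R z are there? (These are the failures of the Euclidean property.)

0

R is Euclidean; there are no such tuples.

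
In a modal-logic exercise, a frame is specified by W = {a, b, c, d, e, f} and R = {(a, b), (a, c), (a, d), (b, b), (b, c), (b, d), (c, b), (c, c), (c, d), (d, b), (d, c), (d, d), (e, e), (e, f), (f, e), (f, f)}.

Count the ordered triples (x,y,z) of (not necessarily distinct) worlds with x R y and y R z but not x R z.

0

R is transitive; there are no such tuples.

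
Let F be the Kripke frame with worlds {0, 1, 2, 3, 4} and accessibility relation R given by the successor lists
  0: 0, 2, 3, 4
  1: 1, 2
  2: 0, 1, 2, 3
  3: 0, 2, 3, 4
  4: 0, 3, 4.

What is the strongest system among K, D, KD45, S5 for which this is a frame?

Serial (axiom D): yes — every world has a successor (e.g. 0 R 0).
Euclidean (axiom 5): no — 0 R 2 and 0 R 4, but not 2 R 4.
Transitive (axiom 4): no — 0 R 2 and 2 R 1, but not 0 R 1.
Reflexive (axiom T): yes — every world is R-related to itself.
So F validates K, D; KD45 would additionally require R to be Euclidean and transitive. The strongest is D.

D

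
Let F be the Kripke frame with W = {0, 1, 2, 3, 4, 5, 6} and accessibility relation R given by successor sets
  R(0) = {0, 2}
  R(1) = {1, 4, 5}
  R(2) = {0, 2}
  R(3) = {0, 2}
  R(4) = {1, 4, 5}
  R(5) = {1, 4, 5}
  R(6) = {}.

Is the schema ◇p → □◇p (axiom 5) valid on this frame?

The schema 5 characterises exactly the Euclidean frames.
Euclidean: yes — any two successors of a common world are R-related.

Yes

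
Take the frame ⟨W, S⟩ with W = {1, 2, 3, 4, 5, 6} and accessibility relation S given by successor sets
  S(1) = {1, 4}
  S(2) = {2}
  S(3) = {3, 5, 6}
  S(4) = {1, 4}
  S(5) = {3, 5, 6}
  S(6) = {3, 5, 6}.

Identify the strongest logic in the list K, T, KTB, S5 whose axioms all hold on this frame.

S5

Reflexive (axiom T): yes — every world is S-related to itself.
Symmetric (axiom B): yes — every pair in S has its reverse in S.
Euclidean (axiom 5): yes — any two successors of a common world are S-related.
So F validates K, T, KTB, S5. The strongest is S5.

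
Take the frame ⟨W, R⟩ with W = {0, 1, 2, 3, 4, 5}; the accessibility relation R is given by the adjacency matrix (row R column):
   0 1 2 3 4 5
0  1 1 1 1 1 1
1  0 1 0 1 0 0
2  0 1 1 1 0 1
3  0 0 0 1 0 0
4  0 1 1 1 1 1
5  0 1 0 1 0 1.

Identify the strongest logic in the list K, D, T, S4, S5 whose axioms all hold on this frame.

S4

Serial (axiom D): yes — every world has a successor (e.g. 0 R 0).
Reflexive (axiom T): yes — every world is R-related to itself.
Transitive (axiom 4): yes — every two-step R-path is closed by a direct edge.
Euclidean (axiom 5): no — 0 R 1 and 0 R 2, but not 1 R 2.
So F validates K, D, T, S4; S5 would additionally require R to be Euclidean. The strongest is S4.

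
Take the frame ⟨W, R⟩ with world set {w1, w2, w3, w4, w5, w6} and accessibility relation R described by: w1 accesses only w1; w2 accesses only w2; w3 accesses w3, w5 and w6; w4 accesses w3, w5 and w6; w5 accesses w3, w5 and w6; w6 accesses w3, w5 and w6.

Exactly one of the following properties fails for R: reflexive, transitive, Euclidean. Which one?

Reflexive: no — w4 is not related to itself.
Transitive: yes — every two-step R-path is closed by a direct edge.
Euclidean: yes — any two successors of a common world are R-related.
Only reflexive fails.

reflexive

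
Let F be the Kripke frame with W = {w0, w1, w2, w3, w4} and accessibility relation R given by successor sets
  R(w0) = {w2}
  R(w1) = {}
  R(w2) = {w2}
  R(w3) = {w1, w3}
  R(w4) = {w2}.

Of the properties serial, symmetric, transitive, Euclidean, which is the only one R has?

Serial: no — w1 has no R-successor.
Symmetric: no — w0 R w2 but not w2 R w0.
Transitive: yes — every two-step R-path is closed by a direct edge.
Euclidean: no — w3 R w1 and w3 R w1, but not w1 R w1.
Only transitive holds.

transitive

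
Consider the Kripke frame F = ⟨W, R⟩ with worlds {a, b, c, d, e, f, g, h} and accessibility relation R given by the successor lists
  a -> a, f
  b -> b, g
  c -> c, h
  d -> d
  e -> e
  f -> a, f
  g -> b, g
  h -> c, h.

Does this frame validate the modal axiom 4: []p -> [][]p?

Yes

The schema 4 characterises exactly the transitive frames.
Transitive: yes — every two-step R-path is closed by a direct edge.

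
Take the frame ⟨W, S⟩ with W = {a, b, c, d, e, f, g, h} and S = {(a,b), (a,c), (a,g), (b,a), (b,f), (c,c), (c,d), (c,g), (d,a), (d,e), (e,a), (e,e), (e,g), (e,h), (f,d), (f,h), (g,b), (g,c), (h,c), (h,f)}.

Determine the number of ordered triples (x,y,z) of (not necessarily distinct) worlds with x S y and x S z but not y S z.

37

Enumerating: (a,b,b), (a,b,c), (a,b,g), (a,c,b), (a,g,g), (b,a,a), (b,a,f), (b,f,a), (b,f,f), (c,d,c), (c,d,d), (c,d,g), … and 25 more.
Total: 37.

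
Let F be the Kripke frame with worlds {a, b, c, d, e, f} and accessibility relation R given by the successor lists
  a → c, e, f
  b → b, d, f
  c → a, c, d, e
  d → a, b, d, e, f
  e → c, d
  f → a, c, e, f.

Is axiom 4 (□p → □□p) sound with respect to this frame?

The schema 4 characterises exactly the transitive frames.
Transitive: no — a R c and c R d, but not a R d.

No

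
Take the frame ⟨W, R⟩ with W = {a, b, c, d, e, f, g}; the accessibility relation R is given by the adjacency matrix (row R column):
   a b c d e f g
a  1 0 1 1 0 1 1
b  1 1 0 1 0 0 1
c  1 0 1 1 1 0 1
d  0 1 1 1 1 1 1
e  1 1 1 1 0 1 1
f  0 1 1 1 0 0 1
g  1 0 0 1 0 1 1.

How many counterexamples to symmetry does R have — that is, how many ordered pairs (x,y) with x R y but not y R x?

11

Enumerating: (a,d), (a,f), (b,a), (b,g), (c,g), (e,a), (e,b), (e,f), (e,g), (f,b), (f,c).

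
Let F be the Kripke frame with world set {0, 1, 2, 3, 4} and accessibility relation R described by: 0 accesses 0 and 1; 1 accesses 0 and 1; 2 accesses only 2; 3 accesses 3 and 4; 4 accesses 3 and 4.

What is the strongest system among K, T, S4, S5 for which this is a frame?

S5

Reflexive (axiom T): yes — every world is R-related to itself.
Transitive (axiom 4): yes — every two-step R-path is closed by a direct edge.
Euclidean (axiom 5): yes — any two successors of a common world are R-related.
So F validates K, T, S4, S5. The strongest is S5.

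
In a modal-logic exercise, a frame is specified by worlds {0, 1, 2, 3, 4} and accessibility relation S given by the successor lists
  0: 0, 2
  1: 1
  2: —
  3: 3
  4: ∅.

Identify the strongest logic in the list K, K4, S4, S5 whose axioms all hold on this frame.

K4

Transitive (axiom 4): yes — every two-step S-path is closed by a direct edge.
Reflexive (axiom T): no — 2 is not related to itself.
Euclidean (axiom 5): no — 0 S 2 and 0 S 0, but not 2 S 0.
So F validates K, K4; S4 would additionally require S to be reflexive. The strongest is K4.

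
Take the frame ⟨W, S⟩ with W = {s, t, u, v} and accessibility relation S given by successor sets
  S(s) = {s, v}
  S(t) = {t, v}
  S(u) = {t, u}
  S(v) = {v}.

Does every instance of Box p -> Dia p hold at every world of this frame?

Yes

By correspondence theory, D is valid on a frame iff S is serial.
Serial: yes — every world has a successor (e.g. s S s).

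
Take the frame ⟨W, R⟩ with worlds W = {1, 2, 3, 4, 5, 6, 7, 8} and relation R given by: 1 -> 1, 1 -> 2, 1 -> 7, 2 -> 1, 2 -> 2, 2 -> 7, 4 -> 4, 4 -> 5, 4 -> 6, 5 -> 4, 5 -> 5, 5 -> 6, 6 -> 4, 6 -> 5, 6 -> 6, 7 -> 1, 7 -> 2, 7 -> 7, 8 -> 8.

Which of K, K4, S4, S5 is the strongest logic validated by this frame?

K4

Transitive (axiom 4): yes — every two-step R-path is closed by a direct edge.
Reflexive (axiom T): no — 3 is not related to itself.
Euclidean (axiom 5): yes — any two successors of a common world are R-related.
So F validates K, K4; S4 would additionally require R to be reflexive. The strongest is K4.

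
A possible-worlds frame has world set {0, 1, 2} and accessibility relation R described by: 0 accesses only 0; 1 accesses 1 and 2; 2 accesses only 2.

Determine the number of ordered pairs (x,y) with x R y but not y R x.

Enumerating: (1,2).

1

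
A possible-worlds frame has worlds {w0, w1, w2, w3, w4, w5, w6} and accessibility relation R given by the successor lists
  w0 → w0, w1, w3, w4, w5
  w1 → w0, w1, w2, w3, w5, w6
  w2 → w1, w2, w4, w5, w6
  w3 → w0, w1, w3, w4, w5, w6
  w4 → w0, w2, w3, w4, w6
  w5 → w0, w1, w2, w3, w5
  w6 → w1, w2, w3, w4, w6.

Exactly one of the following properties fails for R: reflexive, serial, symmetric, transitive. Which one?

Reflexive: yes — every world is R-related to itself.
Serial: yes — every world has a successor (e.g. w0 R w0).
Symmetric: yes — every pair in R has its reverse in R.
Transitive: no — w0 R w1 and w1 R w2, but not w0 R w2.
Only transitive fails.

transitive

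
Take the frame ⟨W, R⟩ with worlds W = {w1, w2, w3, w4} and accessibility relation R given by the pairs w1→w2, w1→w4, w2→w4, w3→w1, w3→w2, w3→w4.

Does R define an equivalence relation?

Reflexive: no — w1 is not related to itself.
Symmetric: no — w1 R w2 but not w2 R w1.
Transitive: yes — every two-step R-path is closed by a direct edge.
So R is not an equivalence relation.

No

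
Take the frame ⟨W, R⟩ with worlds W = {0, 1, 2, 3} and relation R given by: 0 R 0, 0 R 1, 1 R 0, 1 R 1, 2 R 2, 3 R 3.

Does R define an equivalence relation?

Reflexive: yes — every world is R-related to itself.
Symmetric: yes — every pair in R has its reverse in R.
Transitive: yes — every two-step R-path is closed by a direct edge.
So R is an equivalence relation.

Yes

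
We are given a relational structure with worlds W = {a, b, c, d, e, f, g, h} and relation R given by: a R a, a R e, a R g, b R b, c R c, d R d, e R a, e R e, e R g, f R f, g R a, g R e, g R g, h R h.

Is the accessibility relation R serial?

Yes

Serial: yes — every world has a successor (e.g. a R a).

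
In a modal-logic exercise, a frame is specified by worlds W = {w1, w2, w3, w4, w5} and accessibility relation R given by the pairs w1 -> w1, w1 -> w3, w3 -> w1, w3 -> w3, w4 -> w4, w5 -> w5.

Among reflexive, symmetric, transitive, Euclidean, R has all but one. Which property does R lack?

reflexive

Reflexive: no — w2 is not related to itself.
Symmetric: yes — every pair in R has its reverse in R.
Transitive: yes — every two-step R-path is closed by a direct edge.
Euclidean: yes — any two successors of a common world are R-related.
Only reflexive fails.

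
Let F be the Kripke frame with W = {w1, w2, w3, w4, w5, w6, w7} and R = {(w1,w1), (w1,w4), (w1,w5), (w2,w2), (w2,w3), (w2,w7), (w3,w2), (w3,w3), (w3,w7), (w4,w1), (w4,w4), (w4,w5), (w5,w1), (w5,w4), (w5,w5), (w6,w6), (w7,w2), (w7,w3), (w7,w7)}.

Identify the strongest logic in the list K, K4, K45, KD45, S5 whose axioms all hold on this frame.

S5

Transitive (axiom 4): yes — every two-step R-path is closed by a direct edge.
Euclidean (axiom 5): yes — any two successors of a common world are R-related.
Serial (axiom D): yes — every world has a successor (e.g. w1 R w1).
Reflexive (axiom T): yes — every world is R-related to itself.
So F validates K, K4, K45, KD45, S5. The strongest is S5.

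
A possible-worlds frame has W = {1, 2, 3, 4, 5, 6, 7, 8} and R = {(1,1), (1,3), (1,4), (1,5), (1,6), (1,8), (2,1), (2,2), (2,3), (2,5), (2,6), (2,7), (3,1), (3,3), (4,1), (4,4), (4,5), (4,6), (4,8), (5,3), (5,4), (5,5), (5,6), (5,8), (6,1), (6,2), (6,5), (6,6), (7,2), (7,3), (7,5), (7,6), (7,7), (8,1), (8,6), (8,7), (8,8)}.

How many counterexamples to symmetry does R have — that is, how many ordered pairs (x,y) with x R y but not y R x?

13

Enumerating: (1,5), (2,1), (2,3), (2,5), (4,6), (4,8), (5,3), (5,8), (7,3), (7,5), (7,6), (8,6), (8,7).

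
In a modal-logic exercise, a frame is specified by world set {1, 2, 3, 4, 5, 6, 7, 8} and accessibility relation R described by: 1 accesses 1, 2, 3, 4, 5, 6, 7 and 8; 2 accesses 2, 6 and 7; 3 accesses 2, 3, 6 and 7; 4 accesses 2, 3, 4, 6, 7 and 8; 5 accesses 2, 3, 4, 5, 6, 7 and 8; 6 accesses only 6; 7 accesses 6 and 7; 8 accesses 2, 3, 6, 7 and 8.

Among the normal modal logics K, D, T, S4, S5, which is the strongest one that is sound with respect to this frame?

S4

Serial (axiom D): yes — every world has a successor (e.g. 1 R 1).
Reflexive (axiom T): yes — every world is R-related to itself.
Transitive (axiom 4): yes — every two-step R-path is closed by a direct edge.
Euclidean (axiom 5): no — 1 R 2 and 1 R 3, but not 2 R 3.
So F validates K, D, T, S4; S5 would additionally require R to be Euclidean. The strongest is S4.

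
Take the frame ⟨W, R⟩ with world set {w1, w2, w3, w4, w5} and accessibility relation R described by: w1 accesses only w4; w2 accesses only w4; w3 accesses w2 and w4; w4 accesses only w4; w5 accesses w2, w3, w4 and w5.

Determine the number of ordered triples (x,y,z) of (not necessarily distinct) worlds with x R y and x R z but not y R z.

Enumerating: (w3,w2,w2), (w3,w4,w2), (w5,w2,w2), (w5,w2,w3), (w5,w2,w5), (w5,w3,w3), (w5,w3,w5), (w5,w4,w2), (w5,w4,w3), (w5,w4,w5).

10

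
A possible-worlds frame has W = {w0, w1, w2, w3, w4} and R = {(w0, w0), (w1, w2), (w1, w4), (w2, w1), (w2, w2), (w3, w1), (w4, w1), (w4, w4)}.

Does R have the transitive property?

No

Transitive: no — w2 R w1 and w1 R w4, but not w2 R w4.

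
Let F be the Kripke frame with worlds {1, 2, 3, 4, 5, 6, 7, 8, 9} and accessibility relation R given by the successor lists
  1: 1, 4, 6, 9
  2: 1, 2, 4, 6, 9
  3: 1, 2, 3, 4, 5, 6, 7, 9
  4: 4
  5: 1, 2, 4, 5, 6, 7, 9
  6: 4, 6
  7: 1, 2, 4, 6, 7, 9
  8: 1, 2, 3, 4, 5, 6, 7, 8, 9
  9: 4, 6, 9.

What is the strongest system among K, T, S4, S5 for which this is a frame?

S4

Reflexive (axiom T): yes — every world is R-related to itself.
Transitive (axiom 4): yes — every two-step R-path is closed by a direct edge.
Euclidean (axiom 5): no — 1 R 4 and 1 R 6, but not 4 R 6.
So F validates K, T, S4; S5 would additionally require R to be Euclidean. The strongest is S4.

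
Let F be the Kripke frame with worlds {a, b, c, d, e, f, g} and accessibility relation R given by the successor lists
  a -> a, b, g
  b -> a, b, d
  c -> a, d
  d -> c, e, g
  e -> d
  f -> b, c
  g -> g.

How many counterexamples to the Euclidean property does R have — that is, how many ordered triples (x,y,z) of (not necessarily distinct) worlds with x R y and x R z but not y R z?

Enumerating: (a,b,g), (a,g,a), (a,g,b), (b,a,d), (b,d,a), (b,d,b), (b,d,d), (c,a,d), (c,d,a), (c,d,d), (d,c,c), (d,c,e), … and 10 more.
Total: 22.

22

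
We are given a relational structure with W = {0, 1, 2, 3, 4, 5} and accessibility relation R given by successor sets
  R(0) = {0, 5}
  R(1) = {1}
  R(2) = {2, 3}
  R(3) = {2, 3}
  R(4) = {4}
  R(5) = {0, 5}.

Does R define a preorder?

Reflexive: yes — every world is R-related to itself.
Transitive: yes — every two-step R-path is closed by a direct edge.
So R is a preorder.

Yes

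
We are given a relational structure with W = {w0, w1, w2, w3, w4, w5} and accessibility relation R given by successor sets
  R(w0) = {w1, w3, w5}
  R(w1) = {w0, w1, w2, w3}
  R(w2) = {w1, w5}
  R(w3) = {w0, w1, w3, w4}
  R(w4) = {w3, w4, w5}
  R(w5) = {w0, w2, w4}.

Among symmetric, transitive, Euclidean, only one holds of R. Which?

Symmetric: yes — every pair in R has its reverse in R.
Transitive: no — w0 R w1 and w1 R w2, but not w0 R w2.
Euclidean: no — w0 R w1 and w0 R w5, but not w1 R w5.
Only symmetric holds.

symmetric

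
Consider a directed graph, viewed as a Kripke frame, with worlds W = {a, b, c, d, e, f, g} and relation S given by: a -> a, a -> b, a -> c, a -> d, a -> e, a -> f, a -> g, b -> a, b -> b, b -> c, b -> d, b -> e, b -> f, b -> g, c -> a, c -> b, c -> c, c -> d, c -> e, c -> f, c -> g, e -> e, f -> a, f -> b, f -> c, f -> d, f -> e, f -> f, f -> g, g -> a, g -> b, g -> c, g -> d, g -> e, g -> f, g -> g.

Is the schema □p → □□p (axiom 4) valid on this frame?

Yes

Axiom 4 corresponds to the accessibility relation being transitive.
Transitive: yes — every two-step S-path is closed by a direct edge.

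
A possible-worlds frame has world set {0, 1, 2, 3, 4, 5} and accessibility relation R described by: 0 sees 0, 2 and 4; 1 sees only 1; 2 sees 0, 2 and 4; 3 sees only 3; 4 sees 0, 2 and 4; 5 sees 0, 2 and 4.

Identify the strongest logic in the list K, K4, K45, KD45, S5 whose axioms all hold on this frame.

Transitive (axiom 4): yes — every two-step R-path is closed by a direct edge.
Euclidean (axiom 5): yes — any two successors of a common world are R-related.
Serial (axiom D): yes — every world has a successor (e.g. 0 R 0).
Reflexive (axiom T): no — 5 is not related to itself.
So F validates K, K4, K45, KD45; S5 would additionally require R to be reflexive. The strongest is KD45.

KD45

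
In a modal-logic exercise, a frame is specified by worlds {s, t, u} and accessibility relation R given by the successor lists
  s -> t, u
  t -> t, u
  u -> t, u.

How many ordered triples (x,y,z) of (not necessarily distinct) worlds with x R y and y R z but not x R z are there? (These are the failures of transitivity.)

R is transitive; there are no such tuples.

0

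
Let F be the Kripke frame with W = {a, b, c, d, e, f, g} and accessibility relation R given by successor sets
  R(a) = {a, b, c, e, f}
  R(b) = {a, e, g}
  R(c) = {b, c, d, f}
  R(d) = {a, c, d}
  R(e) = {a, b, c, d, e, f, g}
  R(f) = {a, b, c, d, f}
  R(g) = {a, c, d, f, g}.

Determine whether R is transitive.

Transitive: no — a R b and b R g, but not a R g.

No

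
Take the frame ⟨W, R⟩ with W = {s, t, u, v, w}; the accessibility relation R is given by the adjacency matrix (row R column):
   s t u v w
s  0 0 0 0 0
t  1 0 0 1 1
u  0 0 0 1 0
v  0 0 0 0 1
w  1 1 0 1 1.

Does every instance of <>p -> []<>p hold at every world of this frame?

The schema 5 characterises exactly the Euclidean frames.
Euclidean: no — t R s and t R v, but not s R v.

No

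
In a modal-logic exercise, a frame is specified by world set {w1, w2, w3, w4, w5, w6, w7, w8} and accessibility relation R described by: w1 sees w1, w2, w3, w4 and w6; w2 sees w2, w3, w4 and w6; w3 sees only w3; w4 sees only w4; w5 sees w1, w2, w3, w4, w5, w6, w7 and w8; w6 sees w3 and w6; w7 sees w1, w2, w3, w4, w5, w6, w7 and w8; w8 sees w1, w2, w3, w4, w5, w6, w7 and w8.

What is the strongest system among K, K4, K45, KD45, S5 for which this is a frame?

K4

Transitive (axiom 4): yes — every two-step R-path is closed by a direct edge.
Euclidean (axiom 5): no — w1 R w3 and w1 R w2, but not w3 R w2.
Serial (axiom D): yes — every world has a successor (e.g. w1 R w1).
Reflexive (axiom T): yes — every world is R-related to itself.
So F validates K, K4; K45 would additionally require R to be Euclidean. The strongest is K4.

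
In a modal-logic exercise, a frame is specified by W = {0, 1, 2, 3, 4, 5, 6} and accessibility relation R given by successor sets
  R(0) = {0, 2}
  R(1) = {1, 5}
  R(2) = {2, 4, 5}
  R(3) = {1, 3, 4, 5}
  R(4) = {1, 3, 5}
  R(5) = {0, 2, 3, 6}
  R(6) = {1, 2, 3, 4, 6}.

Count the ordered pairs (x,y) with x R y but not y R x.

12

Enumerating: (0,2), (1,5), (2,4), (3,1), (4,1), (4,5), (5,0), (5,6), (6,1), (6,2), (6,3), (6,4).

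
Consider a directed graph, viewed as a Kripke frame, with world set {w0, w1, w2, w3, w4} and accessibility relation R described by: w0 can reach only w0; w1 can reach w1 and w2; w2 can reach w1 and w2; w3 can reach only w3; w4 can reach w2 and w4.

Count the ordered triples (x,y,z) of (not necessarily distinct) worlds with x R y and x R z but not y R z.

Enumerating: (w4,w2,w4).

1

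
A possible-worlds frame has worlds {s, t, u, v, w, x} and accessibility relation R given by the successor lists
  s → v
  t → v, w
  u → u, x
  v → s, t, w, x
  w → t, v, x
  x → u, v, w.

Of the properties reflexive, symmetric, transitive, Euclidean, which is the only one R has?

symmetric

Reflexive: no — s is not related to itself.
Symmetric: yes — every pair in R has its reverse in R.
Transitive: no — s R v and v R t, but not s R t.
Euclidean: no — v R s and v R t, but not s R t.
Only symmetric holds.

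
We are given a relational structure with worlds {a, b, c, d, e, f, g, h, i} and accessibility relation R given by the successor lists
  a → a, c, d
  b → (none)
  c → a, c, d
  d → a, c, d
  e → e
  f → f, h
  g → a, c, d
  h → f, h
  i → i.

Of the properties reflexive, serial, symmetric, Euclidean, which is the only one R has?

Euclidean

Reflexive: no — b is not related to itself.
Serial: no — b has no R-successor.
Symmetric: no — g R a but not a R g.
Euclidean: yes — any two successors of a common world are R-related.
Only Euclidean holds.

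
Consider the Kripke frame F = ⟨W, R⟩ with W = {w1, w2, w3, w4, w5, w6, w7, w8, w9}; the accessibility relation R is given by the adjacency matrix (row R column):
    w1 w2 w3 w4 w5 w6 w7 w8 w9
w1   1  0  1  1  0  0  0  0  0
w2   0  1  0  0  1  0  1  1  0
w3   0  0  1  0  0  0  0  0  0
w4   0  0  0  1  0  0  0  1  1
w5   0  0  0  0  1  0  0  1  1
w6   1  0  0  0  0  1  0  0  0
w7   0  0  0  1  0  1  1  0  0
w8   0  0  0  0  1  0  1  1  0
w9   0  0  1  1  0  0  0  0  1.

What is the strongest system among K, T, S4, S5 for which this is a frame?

Reflexive (axiom T): yes — every world is R-related to itself.
Transitive (axiom 4): no — w1 R w4 and w4 R w8, but not w1 R w8.
Euclidean (axiom 5): no — w1 R w3 and w1 R w4, but not w3 R w4.
So F validates K, T; S4 would additionally require R to be transitive. The strongest is T.

T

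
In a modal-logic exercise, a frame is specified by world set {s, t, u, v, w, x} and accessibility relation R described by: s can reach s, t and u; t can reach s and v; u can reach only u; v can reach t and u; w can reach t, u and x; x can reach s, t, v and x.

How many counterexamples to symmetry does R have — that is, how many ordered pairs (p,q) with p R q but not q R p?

8

Enumerating: (s,u), (v,u), (w,t), (w,u), (w,x), (x,s), (x,t), (x,v).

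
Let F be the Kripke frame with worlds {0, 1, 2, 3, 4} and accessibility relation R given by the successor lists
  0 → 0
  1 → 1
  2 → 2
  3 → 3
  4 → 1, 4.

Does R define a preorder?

Reflexive: yes — every world is R-related to itself.
Transitive: yes — every two-step R-path is closed by a direct edge.
So R is a preorder.

Yes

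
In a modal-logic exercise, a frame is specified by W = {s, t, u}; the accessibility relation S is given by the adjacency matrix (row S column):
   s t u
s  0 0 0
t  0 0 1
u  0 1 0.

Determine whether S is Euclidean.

Euclidean: no — t S u and t S u, but not u S u.

No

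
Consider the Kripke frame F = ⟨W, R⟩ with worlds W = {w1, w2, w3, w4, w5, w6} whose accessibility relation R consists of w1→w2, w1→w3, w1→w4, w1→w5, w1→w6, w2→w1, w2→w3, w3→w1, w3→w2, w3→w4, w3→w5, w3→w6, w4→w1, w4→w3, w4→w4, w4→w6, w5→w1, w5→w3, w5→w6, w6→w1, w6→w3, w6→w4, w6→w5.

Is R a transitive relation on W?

Transitive: no — w2 R w1 and w1 R w4, but not w2 R w4.

No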